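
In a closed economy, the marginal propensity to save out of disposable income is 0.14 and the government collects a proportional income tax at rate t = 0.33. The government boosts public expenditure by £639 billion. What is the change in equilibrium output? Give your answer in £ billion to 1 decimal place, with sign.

MPC = 1 − MPS = 1 − 0.14 = 0.86.
Expenditure multiplier = 1/(1 − c(1−t)) = 1/(1 − 0.86×0.67) = 1/0.4238 ≈ 2.36.
ΔY = k × ΔG = (+£639 billion) / 0.4238 ≈ +£1,507.8 billion.

+£1,507.8 billion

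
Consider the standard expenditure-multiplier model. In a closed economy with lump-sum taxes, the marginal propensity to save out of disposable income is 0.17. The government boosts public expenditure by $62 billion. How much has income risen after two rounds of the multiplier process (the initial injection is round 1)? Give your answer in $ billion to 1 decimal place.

$113.5 billion

MPC = 1 − MPS = 1 − 0.17 = 0.83.
Round 1 adds ΔG = $62 billion; each later round is MPC = 0.83 times the previous.
After 2 rounds: 62 + 51.46 = ΔG·(1 − c^2)/(1 − c) = 62 × (1 − 0.6889)/0.17 ≈ $113.5 billion.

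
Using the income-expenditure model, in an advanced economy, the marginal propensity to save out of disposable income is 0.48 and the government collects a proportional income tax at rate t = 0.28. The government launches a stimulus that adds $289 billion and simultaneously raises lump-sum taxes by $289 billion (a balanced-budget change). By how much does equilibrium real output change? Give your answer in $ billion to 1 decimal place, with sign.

MPC = 1 − MPS = 1 − 0.48 = 0.52.
Expenditure multiplier = 1/(1 − c(1−t)) = 1/(1 − 0.52×0.72) = 1/0.6256 ≈ 1.598.
ΔG contributes k·ΔG = (+$289 billion) / 0.6256 ≈ +$462 billion.
ΔT of +$289 billion changes first-round spending by −c·ΔT = −$150.28 billion, contributing k·(−c·ΔT) = (−$150.28 billion) / 0.6256 ≈ −$240.2 billion.
Net ΔY = k(ΔG − c·ΔT) = (+$138.72 billion) / 0.6256 ≈ +$221.7 billion.

+$221.7 billion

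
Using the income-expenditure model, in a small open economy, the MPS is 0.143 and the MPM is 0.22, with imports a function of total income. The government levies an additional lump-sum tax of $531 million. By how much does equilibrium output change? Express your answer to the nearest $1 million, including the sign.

−$1,254 million

MPC = 1 − MPS = 1 − 0.143 = 0.857.
A lump-sum tax change of +$531 million shifts disposable income by −$531 million; first-round consumption changes by −c × ΔT = −0.857 × (+$531 million) = −$455.067 million.
Expenditure multiplier = 1/(1 − c + m) = 1/(1 − 0.857 + 0.22) = 1/0.363 ≈ 2.755.
The tax multiplier is −c × k ≈ −2.361, so ΔY = k × (−c·ΔT) = (−$455.067 million) / 0.363 ≈ −$1,254 million.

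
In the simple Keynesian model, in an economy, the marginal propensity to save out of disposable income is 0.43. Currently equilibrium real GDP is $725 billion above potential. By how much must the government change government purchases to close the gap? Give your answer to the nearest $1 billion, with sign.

MPC = 1 − MPS = 1 − 0.43 = 0.57.
Spending multiplier = 1/(1 − MPC) = 1/(1 − 0.57) = 1/0.43 ≈ 2.326.
Need ΔY = −$725 billion, so ΔG = ΔY/k = (−$725 billion) × 0.43 ≈ −$312 billion.
The government should cut government purchases by $312 billion.

−$312 billion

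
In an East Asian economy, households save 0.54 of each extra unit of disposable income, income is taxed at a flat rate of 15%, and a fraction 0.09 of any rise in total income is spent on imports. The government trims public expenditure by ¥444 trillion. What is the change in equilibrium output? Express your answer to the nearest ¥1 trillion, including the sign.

−¥635 trillion

MPC = 1 − MPS = 1 − 0.54 = 0.46.
Spending multiplier = 1/(1 − c(1−t) + m) = 1/(1 − 0.46×0.85 + 0.09) = 1/0.699 ≈ 1.431.
ΔY = k × ΔG = (−¥444 trillion) / 0.699 ≈ −¥635 trillion.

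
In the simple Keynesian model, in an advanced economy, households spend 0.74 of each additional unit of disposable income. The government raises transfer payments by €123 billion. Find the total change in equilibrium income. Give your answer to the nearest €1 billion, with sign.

+€350 billion

The transfer change shifts disposable income by +€123 billion, so first-round consumption changes by c·ΔTR = 0.74 × (+€123 billion) = +€91.02 billion.
Expenditure multiplier = 1/(1 − MPC) = 1/(1 − 0.74) = 1/0.26 ≈ 3.846.
The transfer multiplier is c × k ≈ 2.846, so ΔY = k × (c·ΔTR) = (+€91.02 billion) / 0.26 ≈ +€350 billion.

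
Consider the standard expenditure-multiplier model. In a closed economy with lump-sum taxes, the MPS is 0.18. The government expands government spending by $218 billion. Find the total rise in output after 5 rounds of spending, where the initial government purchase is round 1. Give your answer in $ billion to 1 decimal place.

$762.1 billion

MPC = 1 − MPS = 1 − 0.18 = 0.82.
Round 1 adds ΔG = $218 billion; each later round is MPC = 0.82 times the previous.
After 5 rounds: 218 + 178.76 + 146.5832 + 120.198224 + 98.56254368 = ΔG·(1 − c^5)/(1 − c) = 218 × (1 − 0.3707398432)/0.18 ≈ $762.1 billion.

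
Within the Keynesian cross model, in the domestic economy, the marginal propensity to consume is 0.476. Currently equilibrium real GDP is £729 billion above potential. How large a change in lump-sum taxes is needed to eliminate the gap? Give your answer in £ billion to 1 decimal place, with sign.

Spending multiplier = 1/(1 − MPC) = 1/(1 − 0.476) = 1/0.524 ≈ 1.908.
Tax multiplier = −c·k = −0.476/0.524 ≈ −0.908. Need ΔY = −£729 billion, so ΔT = ΔY/(−c·k) = −(−£729 billion) × 0.524 / 0.476 ≈ +£802.5 billion.
The government should raise lump-sum taxes by £802.5 billion.

+£802.5 billion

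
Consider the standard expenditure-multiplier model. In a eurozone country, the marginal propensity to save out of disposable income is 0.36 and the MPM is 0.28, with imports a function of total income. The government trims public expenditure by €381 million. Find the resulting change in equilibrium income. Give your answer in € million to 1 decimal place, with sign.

MPC = 1 − MPS = 1 − 0.36 = 0.64.
Expenditure multiplier = 1/(1 − c + m) = 1/(1 − 0.64 + 0.28) = 1/0.64 ≈ 1.563.
ΔY = k × ΔG = (−€381 million) / 0.64 ≈ −€595.3 million.

−€595.3 million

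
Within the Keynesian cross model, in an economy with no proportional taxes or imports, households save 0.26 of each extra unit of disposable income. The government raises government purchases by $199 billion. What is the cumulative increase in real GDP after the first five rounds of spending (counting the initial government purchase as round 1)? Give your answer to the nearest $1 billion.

MPC = 1 − MPS = 1 − 0.26 = 0.74.
Round 1 adds ΔG = $199 billion; each later round is MPC = 0.74 times the previous.
After 5 rounds: 199 + 147.26 + 108.9724 + 80.639576 + 59.67328624 = ΔG·(1 − c^5)/(1 − c) = 199 × (1 − 0.2219006624)/0.26 ≈ $596 billion.

$596 billion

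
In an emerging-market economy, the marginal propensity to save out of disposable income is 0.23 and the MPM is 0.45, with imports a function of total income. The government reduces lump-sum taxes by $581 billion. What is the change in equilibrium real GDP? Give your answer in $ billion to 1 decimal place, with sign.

MPC = 1 − MPS = 1 − 0.23 = 0.77.
A lump-sum tax change of −$581 billion shifts disposable income by +$581 billion; first-round consumption changes by −c × ΔT = −0.77 × (−$581 billion) = +$447.37 billion.
Expenditure multiplier = 1/(1 − c + m) = 1/(1 − 0.77 + 0.45) = 1/0.68 ≈ 1.471.
The tax multiplier is −c × k ≈ −1.132, so ΔY = k × (−c·ΔT) = (+$447.37 billion) / 0.68 ≈ +$657.9 billion.

+$657.9 billion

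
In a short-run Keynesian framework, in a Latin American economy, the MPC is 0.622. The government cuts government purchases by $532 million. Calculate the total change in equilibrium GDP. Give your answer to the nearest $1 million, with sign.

Spending multiplier = 1/(1 − MPC) = 1/(1 − 0.622) = 1/0.378 ≈ 2.646.
ΔY = k × ΔG = (−$532 million) / 0.378 ≈ −$1,407 million.

−$1,407 million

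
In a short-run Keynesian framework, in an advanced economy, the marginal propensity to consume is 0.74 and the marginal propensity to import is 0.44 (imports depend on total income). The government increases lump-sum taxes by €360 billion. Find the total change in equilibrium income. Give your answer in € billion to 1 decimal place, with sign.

A lump-sum tax change of +€360 billion shifts disposable income by −€360 billion; first-round consumption changes by −c × ΔT = −0.74 × (+€360 billion) = −€266.4 billion.
Expenditure multiplier = 1/(1 − c + m) = 1/(1 − 0.74 + 0.44) = 1/0.7 ≈ 1.429.
The tax multiplier is −c × k ≈ −1.057, so ΔY = k × (−c·ΔT) = (−€266.4 billion) / 0.7 ≈ −€380.6 billion.

−€380.6 billion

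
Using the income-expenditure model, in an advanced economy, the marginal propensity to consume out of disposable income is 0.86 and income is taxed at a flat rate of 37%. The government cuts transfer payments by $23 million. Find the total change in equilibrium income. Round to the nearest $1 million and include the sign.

The transfer change shifts disposable income by −$23 million, so first-round consumption changes by c·ΔTR = 0.86 × (−$23 million) = −$19.78 million.
Expenditure multiplier = 1/(1 − c(1−t)) = 1/(1 − 0.86×0.63) = 1/0.4582 ≈ 2.182.
The transfer multiplier is c × k ≈ 1.877, so ΔY = k × (c·ΔTR) = (−$19.78 million) / 0.4582 ≈ −$43 million.

−$43 million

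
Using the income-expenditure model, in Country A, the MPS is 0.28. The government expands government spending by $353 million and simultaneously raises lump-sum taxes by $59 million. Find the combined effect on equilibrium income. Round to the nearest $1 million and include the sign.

MPC = 1 − MPS = 1 − 0.28 = 0.72.
Expenditure multiplier = 1/(1 − MPC) = 1/(1 − 0.72) = 1/0.28 ≈ 3.571.
ΔG contributes k·ΔG = (+$353 million) / 0.28 ≈ +$1,260.7 million.
ΔT of +$59 million changes first-round spending by −c·ΔT = −$42.48 million, contributing k·(−c·ΔT) = (−$42.48 million) / 0.28 ≈ −$151.7 million.
Net ΔY = k(ΔG − c·ΔT) = (+$310.52 million) / 0.28 = +$1,109 million.

+$1,109 million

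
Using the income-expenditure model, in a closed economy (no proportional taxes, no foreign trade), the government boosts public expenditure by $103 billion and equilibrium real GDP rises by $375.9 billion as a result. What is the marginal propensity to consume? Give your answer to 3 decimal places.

Implied spending multiplier k = ΔY/ΔG = 375.9/103 ≈ 3.6495.
Since k = 1/(1 − MPC), MPC = 1 − 1/k = 1 − ΔG/ΔY = 1 − 103/375.9 ≈ 0.726.

0.726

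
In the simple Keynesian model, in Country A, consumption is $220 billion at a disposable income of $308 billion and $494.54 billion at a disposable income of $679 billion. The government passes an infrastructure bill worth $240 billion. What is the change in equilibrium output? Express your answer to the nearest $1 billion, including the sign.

+$923 billion

MPC = ΔC/ΔYd = (494.54 − 220)/(679 − 308) = 274.54/371 = 0.74.
Expenditure multiplier = 1/(1 − MPC) = 1/(1 − 0.74) = 1/0.26 ≈ 3.846.
ΔY = k × ΔG = (+$240 billion) / 0.26 ≈ +$923 billion.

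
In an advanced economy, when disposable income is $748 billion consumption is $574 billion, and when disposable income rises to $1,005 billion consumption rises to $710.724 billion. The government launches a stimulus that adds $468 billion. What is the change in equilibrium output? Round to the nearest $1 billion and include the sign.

+$1,000 billion

MPC = ΔC/ΔYd = (710.724 − 574)/(1,005 − 748) = 136.724/257 = 0.532.
Expenditure multiplier = 1/(1 − MPC) = 1/(1 − 0.532) = 1/0.468 ≈ 2.137.
ΔY = k × ΔG = (+$468 billion) / 0.468 = +$1,000 billion.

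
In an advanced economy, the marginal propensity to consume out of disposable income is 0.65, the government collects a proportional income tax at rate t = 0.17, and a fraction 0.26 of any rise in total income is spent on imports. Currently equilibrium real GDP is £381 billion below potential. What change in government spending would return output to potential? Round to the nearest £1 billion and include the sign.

+£275 billion

Spending multiplier = 1/(1 − c(1−t) + m) = 1/(1 − 0.65×0.83 + 0.26) = 1/0.7205 ≈ 1.388.
Need ΔY = +£381 billion, so ΔG = ΔY/k = (+£381 billion) × 0.7205 ≈ +£275 billion.
The government should increase government spending by £275 billion.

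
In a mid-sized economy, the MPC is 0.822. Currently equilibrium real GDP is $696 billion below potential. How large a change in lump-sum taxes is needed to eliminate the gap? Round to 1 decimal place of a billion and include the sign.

−$150.7 billion

Spending multiplier = 1/(1 − MPC) = 1/(1 − 0.822) = 1/0.178 ≈ 5.618.
Tax multiplier = −c·k = −0.822/0.178 ≈ −4.618. Need ΔY = +$696 billion, so ΔT = ΔY/(−c·k) = −(+$696 billion) × 0.178 / 0.822 ≈ −$150.7 billion.
The government should cut lump-sum taxes by $150.7 billion.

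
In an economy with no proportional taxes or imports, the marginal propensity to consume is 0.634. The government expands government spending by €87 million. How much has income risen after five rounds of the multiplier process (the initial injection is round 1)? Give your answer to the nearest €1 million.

€213 million

Round 1 adds ΔG = €87 million; each later round is MPC = 0.634 times the previous.
After 5 rounds: 87 + 55.158 + 34.970172 + 22.171089048 + 14.056470456432 = ΔG·(1 − c^5)/(1 − c) = 87 × (1 − 0.102434508843424)/0.366 ≈ €213 million.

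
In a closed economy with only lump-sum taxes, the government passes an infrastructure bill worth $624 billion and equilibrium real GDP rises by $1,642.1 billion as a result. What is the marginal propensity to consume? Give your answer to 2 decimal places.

Implied spending multiplier k = ΔY/ΔG = 1,642.1/624 ≈ 2.6316.
Since k = 1/(1 − MPC), MPC = 1 − 1/k = 1 − ΔG/ΔY = 1 − 624/1,642.1 ≈ 0.62.

0.62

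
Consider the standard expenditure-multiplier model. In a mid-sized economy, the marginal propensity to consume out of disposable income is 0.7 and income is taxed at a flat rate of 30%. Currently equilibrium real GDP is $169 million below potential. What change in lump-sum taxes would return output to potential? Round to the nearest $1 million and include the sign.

Spending multiplier = 1/(1 − c(1−t)) = 1/(1 − 0.7×0.7) = 1/0.51 ≈ 1.961.
Tax multiplier = −c·k = −0.7/0.51 ≈ −1.373. Need ΔY = +$169 million, so ΔT = ΔY/(−c·k) = −(+$169 million) × 0.51 / 0.7 ≈ −$123 million.
The government should cut lump-sum taxes by $123 million.

−$123 million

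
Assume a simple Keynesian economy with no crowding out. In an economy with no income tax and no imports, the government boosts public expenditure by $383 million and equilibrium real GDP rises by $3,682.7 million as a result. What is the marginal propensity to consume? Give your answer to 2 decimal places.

0.90

Implied spending multiplier k = ΔY/ΔG = 3,682.7/383 ≈ 9.6154.
Since k = 1/(1 − MPC), MPC = 1 − 1/k = 1 − ΔG/ΔY = 1 − 383/3,682.7 ≈ 0.90.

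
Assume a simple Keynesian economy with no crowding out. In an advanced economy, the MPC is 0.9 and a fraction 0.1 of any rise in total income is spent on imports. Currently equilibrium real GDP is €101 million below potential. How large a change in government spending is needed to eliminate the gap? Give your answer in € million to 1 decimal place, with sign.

Spending multiplier = 1/(1 − c + m) = 1/(1 − 0.9 + 0.1) = 1/0.2 = 5.
Need ΔY = +€101 million, so ΔG = ΔY/k = (+€101 million) × 0.2 = +€20.2 million.
The government should increase government spending by €20.2 million.

+€20.2 million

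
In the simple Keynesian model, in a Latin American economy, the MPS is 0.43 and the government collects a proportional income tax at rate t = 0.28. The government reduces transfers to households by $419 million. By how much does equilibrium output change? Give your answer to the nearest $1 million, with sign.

−$405 million

MPC = 1 − MPS = 1 − 0.43 = 0.57.
The transfer change shifts disposable income by −$419 million, so first-round consumption changes by c·ΔTR = 0.57 × (−$419 million) = −$238.83 million.
Expenditure multiplier = 1/(1 − c(1−t)) = 1/(1 − 0.57×0.72) = 1/0.5896 ≈ 1.696.
The transfer multiplier is c × k ≈ 0.967, so ΔY = k × (c·ΔTR) = (−$238.83 million) / 0.5896 ≈ −$405 million.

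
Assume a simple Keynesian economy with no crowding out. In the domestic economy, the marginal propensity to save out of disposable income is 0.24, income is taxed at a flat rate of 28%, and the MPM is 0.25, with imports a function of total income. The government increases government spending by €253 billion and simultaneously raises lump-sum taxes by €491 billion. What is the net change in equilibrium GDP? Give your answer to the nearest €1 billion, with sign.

−€171 billion

MPC = 1 − MPS = 1 − 0.24 = 0.76.
Expenditure multiplier = 1/(1 − c(1−t) + m) = 1/(1 − 0.76×0.72 + 0.25) = 1/0.7028 ≈ 1.423.
ΔG contributes k·ΔG = (+€253 billion) / 0.7028 ≈ +€360 billion.
ΔT of +€491 billion changes first-round spending by −c·ΔT = −€373.16 billion, contributing k·(−c·ΔT) = (−€373.16 billion) / 0.7028 ≈ −€531 billion.
Net ΔY = k(ΔG − c·ΔT) = (−€120.16 billion) / 0.7028 ≈ −€171 billion.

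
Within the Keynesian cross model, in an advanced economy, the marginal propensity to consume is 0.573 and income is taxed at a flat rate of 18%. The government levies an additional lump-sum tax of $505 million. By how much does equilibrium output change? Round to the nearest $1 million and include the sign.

−$546 million

A lump-sum tax change of +$505 million shifts disposable income by −$505 million; first-round consumption changes by −c × ΔT = −0.573 × (+$505 million) = −$289.365 million.
Expenditure multiplier = 1/(1 − c(1−t)) = 1/(1 − 0.573×0.82) = 1/0.53014 ≈ 1.886.
The tax multiplier is −c × k ≈ −1.081, so ΔY = k × (−c·ΔT) = (−$289.365 million) / 0.53014 ≈ −$546 million.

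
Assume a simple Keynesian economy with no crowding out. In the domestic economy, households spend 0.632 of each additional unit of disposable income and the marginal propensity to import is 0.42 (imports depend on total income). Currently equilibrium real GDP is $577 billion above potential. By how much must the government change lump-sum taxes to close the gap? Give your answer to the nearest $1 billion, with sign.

Spending multiplier = 1/(1 − c + m) = 1/(1 − 0.632 + 0.42) = 1/0.788 ≈ 1.269.
Tax multiplier = −c·k = −0.632/0.788 ≈ −0.802. Need ΔY = −$577 billion, so ΔT = ΔY/(−c·k) = −(−$577 billion) × 0.788 / 0.632 ≈ +$719 billion.
The government should raise lump-sum taxes by $719 billion.

+$719 billion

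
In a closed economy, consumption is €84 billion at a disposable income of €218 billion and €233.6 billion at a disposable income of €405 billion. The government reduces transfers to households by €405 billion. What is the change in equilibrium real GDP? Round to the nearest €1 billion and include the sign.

MPC = ΔC/ΔYd = (233.6 − 84)/(405 − 218) = 149.6/187 = 0.8.
The transfer change shifts disposable income by −€405 billion, so first-round consumption changes by c·ΔTR = 0.8 × (−€405 billion) = −€324 billion.
Expenditure multiplier = 1/(1 − MPC) = 1/(1 − 0.8) = 1/0.2 = 5.
The transfer multiplier is c × k = 4, so ΔY = k × (c·ΔTR) = (−€324 billion) / 0.2 = −€1,620 billion.

−€1,620 billion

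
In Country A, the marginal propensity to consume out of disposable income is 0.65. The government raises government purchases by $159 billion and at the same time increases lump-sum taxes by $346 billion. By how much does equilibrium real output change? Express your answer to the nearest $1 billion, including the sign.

−$188 billion

Expenditure multiplier = 1/(1 − MPC) = 1/(1 − 0.65) = 1/0.35 ≈ 2.857.
ΔG contributes k·ΔG = (+$159 billion) / 0.35 ≈ +$454.3 billion.
ΔT of +$346 billion changes first-round spending by −c·ΔT = −$224.9 billion, contributing k·(−c·ΔT) = (−$224.9 billion) / 0.35 ≈ −$642.6 billion.
Net ΔY = k(ΔG − c·ΔT) = (−$65.9 billion) / 0.35 ≈ −$188 billion.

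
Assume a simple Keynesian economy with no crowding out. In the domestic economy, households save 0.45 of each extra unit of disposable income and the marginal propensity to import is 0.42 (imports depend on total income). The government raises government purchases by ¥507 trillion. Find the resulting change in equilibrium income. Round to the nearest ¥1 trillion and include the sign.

MPC = 1 − MPS = 1 − 0.45 = 0.55.
Spending multiplier = 1/(1 − c + m) = 1/(1 − 0.55 + 0.42) = 1/0.87 ≈ 1.149.
ΔY = k × ΔG = (+¥507 trillion) / 0.87 ≈ +¥583 trillion.

+¥583 trillion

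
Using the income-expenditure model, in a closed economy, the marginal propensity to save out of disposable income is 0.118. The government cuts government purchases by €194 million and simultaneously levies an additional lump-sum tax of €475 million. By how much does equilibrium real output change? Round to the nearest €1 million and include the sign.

−€5,194 million

MPC = 1 − MPS = 1 − 0.118 = 0.882.
Expenditure multiplier = 1/(1 − MPC) = 1/(1 − 0.882) = 1/0.118 ≈ 8.475.
ΔG contributes k·ΔG = (−€194 million) / 0.118 ≈ −€1,644.1 million.
ΔT of +€475 million changes first-round spending by −c·ΔT = −€418.95 million, contributing k·(−c·ΔT) = (−€418.95 million) / 0.118 ≈ −€3,550.4 million.
Net ΔY = k(ΔG − c·ΔT) = (−€612.95 million) / 0.118 ≈ −€5,194 million.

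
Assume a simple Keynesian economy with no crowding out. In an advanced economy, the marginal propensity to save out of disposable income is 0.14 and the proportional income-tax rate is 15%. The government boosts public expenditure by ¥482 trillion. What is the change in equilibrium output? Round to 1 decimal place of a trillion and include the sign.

MPC = 1 − MPS = 1 − 0.14 = 0.86.
Government-spending multiplier = 1/(1 − c(1−t)) = 1/(1 − 0.86×0.85) = 1/0.269 ≈ 3.717.
ΔY = k × ΔG = (+¥482 trillion) / 0.269 ≈ +¥1,791.8 trillion.

+¥1,791.8 trillion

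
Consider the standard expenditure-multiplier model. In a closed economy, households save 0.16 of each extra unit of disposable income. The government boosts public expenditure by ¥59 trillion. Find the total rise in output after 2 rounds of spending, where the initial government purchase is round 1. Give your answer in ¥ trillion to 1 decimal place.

MPC = 1 − MPS = 1 − 0.16 = 0.84.
Round 1 adds ΔG = ¥59 trillion; each later round is MPC = 0.84 times the previous.
After 2 rounds: 59 + 49.56 = ΔG·(1 − c^2)/(1 − c) = 59 × (1 − 0.7056)/0.16 ≈ ¥108.6 trillion.

¥108.6 trillion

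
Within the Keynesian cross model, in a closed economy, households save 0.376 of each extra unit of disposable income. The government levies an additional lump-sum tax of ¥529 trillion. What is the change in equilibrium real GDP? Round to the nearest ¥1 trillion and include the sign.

MPC = 1 − MPS = 1 − 0.376 = 0.624.
A lump-sum tax change of +¥529 trillion shifts disposable income by −¥529 trillion; first-round consumption changes by −c × ΔT = −0.624 × (+¥529 trillion) = −¥330.096 trillion.
Expenditure multiplier = 1/(1 − MPC) = 1/(1 − 0.624) = 1/0.376 ≈ 2.66.
The tax multiplier is −c × k ≈ −1.66, so ΔY = k × (−c·ΔT) = (−¥330.096 trillion) / 0.376 ≈ −¥878 trillion.

−¥878 trillion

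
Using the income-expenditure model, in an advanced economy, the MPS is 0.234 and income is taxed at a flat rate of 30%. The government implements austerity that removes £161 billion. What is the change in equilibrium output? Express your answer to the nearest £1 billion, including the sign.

−£347 billion

MPC = 1 − MPS = 1 − 0.234 = 0.766.
Spending multiplier = 1/(1 − c(1−t)) = 1/(1 − 0.766×0.7) = 1/0.4638 ≈ 2.156.
ΔY = k × ΔG = (−£161 billion) / 0.4638 ≈ −£347 billion.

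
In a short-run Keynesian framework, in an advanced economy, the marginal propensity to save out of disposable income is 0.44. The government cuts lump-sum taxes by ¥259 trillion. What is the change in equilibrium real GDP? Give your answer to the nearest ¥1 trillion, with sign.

+¥330 trillion

MPC = 1 − MPS = 1 − 0.44 = 0.56.
A lump-sum tax change of −¥259 trillion shifts disposable income by +¥259 trillion; first-round consumption changes by −c × ΔT = −0.56 × (−¥259 trillion) = +¥145.04 trillion.
Expenditure multiplier = 1/(1 − MPC) = 1/(1 − 0.56) = 1/0.44 ≈ 2.273.
The tax multiplier is −c × k ≈ −1.273, so ΔY = k × (−c·ΔT) = (+¥145.04 trillion) / 0.44 ≈ +¥330 trillion.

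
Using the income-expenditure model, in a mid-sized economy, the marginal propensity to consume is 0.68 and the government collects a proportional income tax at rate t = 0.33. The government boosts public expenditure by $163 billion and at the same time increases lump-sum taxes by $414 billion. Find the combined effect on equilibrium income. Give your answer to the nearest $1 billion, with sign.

Expenditure multiplier = 1/(1 − c(1−t)) = 1/(1 − 0.68×0.67) = 1/0.5444 ≈ 1.837.
ΔG contributes k·ΔG = (+$163 billion) / 0.5444 ≈ +$299.4 billion.
ΔT of +$414 billion changes first-round spending by −c·ΔT = −$281.52 billion, contributing k·(−c·ΔT) = (−$281.52 billion) / 0.5444 ≈ −$517.1 billion.
Net ΔY = k(ΔG − c·ΔT) = (−$118.52 billion) / 0.5444 ≈ −$218 billion.

−$218 billion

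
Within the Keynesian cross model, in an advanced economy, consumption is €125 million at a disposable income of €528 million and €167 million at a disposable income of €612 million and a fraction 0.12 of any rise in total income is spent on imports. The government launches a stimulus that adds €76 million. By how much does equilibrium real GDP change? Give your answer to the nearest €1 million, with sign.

MPC = ΔC/ΔYd = (167 − 125)/(612 − 528) = 42/84 = 0.5.
Expenditure multiplier = 1/(1 − c + m) = 1/(1 − 0.5 + 0.12) = 1/0.62 ≈ 1.613.
ΔY = k × ΔG = (+€76 million) / 0.62 ≈ +€123 million.

+€123 million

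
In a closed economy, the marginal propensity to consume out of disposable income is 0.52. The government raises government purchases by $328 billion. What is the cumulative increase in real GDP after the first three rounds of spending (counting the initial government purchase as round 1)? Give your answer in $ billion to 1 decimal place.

Round 1 adds ΔG = $328 billion; each later round is MPC = 0.52 times the previous.
After 3 rounds: 328 + 170.56 + 88.6912 = ΔG·(1 − c^3)/(1 − c) = 328 × (1 − 0.140608)/0.48 ≈ $587.3 billion.

$587.3 billion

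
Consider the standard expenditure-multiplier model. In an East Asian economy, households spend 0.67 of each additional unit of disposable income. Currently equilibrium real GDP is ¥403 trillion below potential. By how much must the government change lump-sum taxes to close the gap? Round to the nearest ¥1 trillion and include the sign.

Spending multiplier = 1/(1 − MPC) = 1/(1 − 0.67) = 1/0.33 ≈ 3.03.
Tax multiplier = −c·k = −0.67/0.33 ≈ −2.03. Need ΔY = +¥403 trillion, so ΔT = ΔY/(−c·k) = −(+¥403 trillion) × 0.33 / 0.67 ≈ −¥198 trillion.
The government should cut lump-sum taxes by ¥198 trillion.

−¥198 trillion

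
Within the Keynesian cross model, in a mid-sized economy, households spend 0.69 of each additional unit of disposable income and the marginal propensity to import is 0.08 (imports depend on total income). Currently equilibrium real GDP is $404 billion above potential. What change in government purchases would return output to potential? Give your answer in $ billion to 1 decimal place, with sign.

Spending multiplier = 1/(1 − c + m) = 1/(1 − 0.69 + 0.08) = 1/0.39 ≈ 2.564.
Need ΔY = −$404 billion, so ΔG = ΔY/k = (−$404 billion) × 0.39 ≈ −$157.6 billion.
The government should cut government purchases by $157.6 billion.

−$157.6 billion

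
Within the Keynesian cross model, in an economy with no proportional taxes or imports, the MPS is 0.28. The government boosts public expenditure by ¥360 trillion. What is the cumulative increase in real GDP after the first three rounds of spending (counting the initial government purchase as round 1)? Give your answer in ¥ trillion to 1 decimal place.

¥805.8 trillion

MPC = 1 − MPS = 1 − 0.28 = 0.72.
Round 1 adds ΔG = ¥360 trillion; each later round is MPC = 0.72 times the previous.
After 3 rounds: 360 + 259.2 + 186.624 = ΔG·(1 − c^3)/(1 − c) = 360 × (1 − 0.373248)/0.28 ≈ ¥805.8 trillion.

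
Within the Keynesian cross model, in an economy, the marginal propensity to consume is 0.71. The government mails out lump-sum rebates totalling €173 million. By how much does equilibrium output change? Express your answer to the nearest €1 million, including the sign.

+€424 million

A lump-sum tax change of −€173 million shifts disposable income by +€173 million; first-round consumption changes by −c × ΔT = −0.71 × (−€173 million) = +€122.83 million.
Expenditure multiplier = 1/(1 − MPC) = 1/(1 − 0.71) = 1/0.29 ≈ 3.448.
The tax multiplier is −c × k ≈ −2.448, so ΔY = k × (−c·ΔT) = (+€122.83 million) / 0.29 ≈ +€424 million.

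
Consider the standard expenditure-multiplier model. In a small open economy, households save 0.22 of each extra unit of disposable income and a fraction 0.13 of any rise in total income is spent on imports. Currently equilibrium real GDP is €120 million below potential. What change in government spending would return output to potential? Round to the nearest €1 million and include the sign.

+€42 million

MPC = 1 − MPS = 1 − 0.22 = 0.78.
Spending multiplier = 1/(1 − c + m) = 1/(1 − 0.78 + 0.13) = 1/0.35 ≈ 2.857.
Need ΔY = +€120 million, so ΔG = ΔY/k = (+€120 million) × 0.35 = +€42 million.
The government should increase government spending by €42 million.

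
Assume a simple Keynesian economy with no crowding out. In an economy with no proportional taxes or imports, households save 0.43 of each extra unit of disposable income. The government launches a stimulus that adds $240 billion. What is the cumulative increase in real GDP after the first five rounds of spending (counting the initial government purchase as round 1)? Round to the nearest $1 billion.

$525 billion

MPC = 1 − MPS = 1 − 0.43 = 0.57.
Round 1 adds ΔG = $240 billion; each later round is MPC = 0.57 times the previous.
After 5 rounds: 240 + 136.8 + 77.976 + 44.44632 + 25.3344024 = ΔG·(1 − c^5)/(1 − c) = 240 × (1 − 0.0601692057)/0.43 ≈ $525 billion.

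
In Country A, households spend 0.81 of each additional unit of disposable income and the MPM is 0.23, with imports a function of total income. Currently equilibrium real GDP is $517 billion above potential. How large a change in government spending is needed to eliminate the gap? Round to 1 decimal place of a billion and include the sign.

Spending multiplier = 1/(1 − c + m) = 1/(1 − 0.81 + 0.23) = 1/0.42 ≈ 2.381.
Need ΔY = −$517 billion, so ΔG = ΔY/k = (−$517 billion) × 0.42 ≈ −$217.1 billion.
The government should cut government spending by $217.1 billion.

−$217.1 billion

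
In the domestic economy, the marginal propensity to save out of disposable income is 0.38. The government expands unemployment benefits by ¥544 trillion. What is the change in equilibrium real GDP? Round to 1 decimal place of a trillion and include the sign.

+¥887.6 trillion

MPC = 1 − MPS = 1 − 0.38 = 0.62.
The transfer change shifts disposable income by +¥544 trillion, so first-round consumption changes by c·ΔTR = 0.62 × (+¥544 trillion) = +¥337.28 trillion.
Expenditure multiplier = 1/(1 − MPC) = 1/(1 − 0.62) = 1/0.38 ≈ 2.632.
The transfer multiplier is c × k ≈ 1.632, so ΔY = k × (c·ΔTR) = (+¥337.28 trillion) / 0.38 ≈ +¥887.6 trillion.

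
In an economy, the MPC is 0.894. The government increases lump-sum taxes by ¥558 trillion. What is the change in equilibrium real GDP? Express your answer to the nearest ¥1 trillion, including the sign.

A lump-sum tax change of +¥558 trillion shifts disposable income by −¥558 trillion; first-round consumption changes by −c × ΔT = −0.894 × (+¥558 trillion) = −¥498.852 trillion.
Expenditure multiplier = 1/(1 − MPC) = 1/(1 − 0.894) = 1/0.106 ≈ 9.434.
The tax multiplier is −c × k ≈ −8.434, so ΔY = k × (−c·ΔT) = (−¥498.852 trillion) / 0.106 ≈ −¥4,706 trillion.

−¥4,706 trillion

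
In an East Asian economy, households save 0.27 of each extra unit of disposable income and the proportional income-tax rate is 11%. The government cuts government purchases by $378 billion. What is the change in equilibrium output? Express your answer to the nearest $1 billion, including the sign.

MPC = 1 − MPS = 1 − 0.27 = 0.73.
Spending multiplier = 1/(1 − c(1−t)) = 1/(1 − 0.73×0.89) = 1/0.3503 ≈ 2.855.
ΔY = k × ΔG = (−$378 billion) / 0.3503 ≈ −$1,079 billion.

−$1,079 billion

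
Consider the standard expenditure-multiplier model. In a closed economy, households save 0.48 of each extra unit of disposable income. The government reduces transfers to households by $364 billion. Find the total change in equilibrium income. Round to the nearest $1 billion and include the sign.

−$394 billion

MPC = 1 − MPS = 1 − 0.48 = 0.52.
The transfer change shifts disposable income by −$364 billion, so first-round consumption changes by c·ΔTR = 0.52 × (−$364 billion) = −$189.28 billion.
Expenditure multiplier = 1/(1 − MPC) = 1/(1 − 0.52) = 1/0.48 ≈ 2.083.
The transfer multiplier is c × k ≈ 1.083, so ΔY = k × (c·ΔTR) = (−$189.28 billion) / 0.48 ≈ −$394 billion.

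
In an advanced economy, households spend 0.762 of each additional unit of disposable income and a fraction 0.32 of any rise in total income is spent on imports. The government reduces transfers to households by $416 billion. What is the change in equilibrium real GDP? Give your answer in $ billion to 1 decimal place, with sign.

The transfer change shifts disposable income by −$416 billion, so first-round consumption changes by c·ΔTR = 0.762 × (−$416 billion) = −$316.992 billion.
Expenditure multiplier = 1/(1 − c + m) = 1/(1 − 0.762 + 0.32) = 1/0.558 ≈ 1.792.
The transfer multiplier is c × k ≈ 1.366, so ΔY = k × (c·ΔTR) = (−$316.992 billion) / 0.558 ≈ −$568.1 billion.

−$568.1 billion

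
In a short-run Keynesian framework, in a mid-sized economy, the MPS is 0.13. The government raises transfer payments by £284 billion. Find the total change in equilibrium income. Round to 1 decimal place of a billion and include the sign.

MPC = 1 − MPS = 1 − 0.13 = 0.87.
The transfer change shifts disposable income by +£284 billion, so first-round consumption changes by c·ΔTR = 0.87 × (+£284 billion) = +£247.08 billion.
Expenditure multiplier = 1/(1 − MPC) = 1/(1 − 0.87) = 1/0.13 ≈ 7.692.
The transfer multiplier is c × k ≈ 6.692, so ΔY = k × (c·ΔTR) = (+£247.08 billion) / 0.13 ≈ +£1,900.6 billion.

+£1,900.6 billion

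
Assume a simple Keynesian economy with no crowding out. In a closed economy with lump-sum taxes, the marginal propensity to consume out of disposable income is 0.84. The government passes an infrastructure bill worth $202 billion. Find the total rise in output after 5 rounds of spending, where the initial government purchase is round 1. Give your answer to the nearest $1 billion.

Round 1 adds ΔG = $202 billion; each later round is MPC = 0.84 times the previous.
After 5 rounds: 202 + 169.68 + 142.5312 + 119.726208 + 100.57001472 = ΔG·(1 − c^5)/(1 − c) = 202 × (1 − 0.4182119424)/0.16 ≈ $735 billion.

$735 billion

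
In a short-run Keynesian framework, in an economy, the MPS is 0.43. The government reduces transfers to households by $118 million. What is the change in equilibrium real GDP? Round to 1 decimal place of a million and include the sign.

MPC = 1 − MPS = 1 − 0.43 = 0.57.
The transfer change shifts disposable income by −$118 million, so first-round consumption changes by c·ΔTR = 0.57 × (−$118 million) = −$67.26 million.
Expenditure multiplier = 1/(1 − MPC) = 1/(1 − 0.57) = 1/0.43 ≈ 2.326.
The transfer multiplier is c × k ≈ 1.326, so ΔY = k × (c·ΔTR) = (−$67.26 million) / 0.43 ≈ −$156.4 million.

−$156.4 million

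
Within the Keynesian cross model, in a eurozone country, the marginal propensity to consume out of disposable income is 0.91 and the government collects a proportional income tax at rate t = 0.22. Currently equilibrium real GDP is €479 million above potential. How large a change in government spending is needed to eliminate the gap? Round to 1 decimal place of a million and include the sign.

Spending multiplier = 1/(1 − c(1−t)) = 1/(1 − 0.91×0.78) = 1/0.2902 ≈ 3.446.
Need ΔY = −€479 million, so ΔG = ΔY/k = (−€479 million) × 0.2902 ≈ −€139 million.
The government should cut government spending by €139 million.

−€139.0 million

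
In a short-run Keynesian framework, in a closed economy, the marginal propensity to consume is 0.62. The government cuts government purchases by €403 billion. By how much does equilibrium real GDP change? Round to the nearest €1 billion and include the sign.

Government-spending multiplier = 1/(1 − MPC) = 1/(1 − 0.62) = 1/0.38 ≈ 2.632.
ΔY = k × ΔG = (−€403 billion) / 0.38 ≈ −€1,061 billion.

−€1,061 billion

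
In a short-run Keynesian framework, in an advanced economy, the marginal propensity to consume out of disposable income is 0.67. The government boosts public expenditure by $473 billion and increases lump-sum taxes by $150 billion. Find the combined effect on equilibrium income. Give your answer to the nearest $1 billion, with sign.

+$1,129 billion

Expenditure multiplier = 1/(1 − MPC) = 1/(1 − 0.67) = 1/0.33 ≈ 3.03.
ΔG contributes k·ΔG = (+$473 billion) / 0.33 ≈ +$1,433.3 billion.
ΔT of +$150 billion changes first-round spending by −c·ΔT = −$100.5 billion, contributing k·(−c·ΔT) = (−$100.5 billion) / 0.33 ≈ −$304.5 billion.
Net ΔY = k(ΔG − c·ΔT) = (+$372.5 billion) / 0.33 ≈ +$1,129 billion.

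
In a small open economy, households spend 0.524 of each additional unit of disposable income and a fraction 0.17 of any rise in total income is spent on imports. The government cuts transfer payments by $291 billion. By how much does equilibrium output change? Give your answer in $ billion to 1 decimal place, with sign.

The transfer change shifts disposable income by −$291 billion, so first-round consumption changes by c·ΔTR = 0.524 × (−$291 billion) = −$152.484 billion.
Expenditure multiplier = 1/(1 − c + m) = 1/(1 − 0.524 + 0.17) = 1/0.646 ≈ 1.548.
The transfer multiplier is c × k ≈ 0.811, so ΔY = k × (c·ΔTR) = (−$152.484 billion) / 0.646 ≈ −$236 billion.

−$236.0 billion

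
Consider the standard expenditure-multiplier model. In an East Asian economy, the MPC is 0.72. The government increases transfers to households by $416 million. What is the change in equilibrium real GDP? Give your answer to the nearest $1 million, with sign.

The transfer change shifts disposable income by +$416 million, so first-round consumption changes by c·ΔTR = 0.72 × (+$416 million) = +$299.52 million.
Expenditure multiplier = 1/(1 − MPC) = 1/(1 − 0.72) = 1/0.28 ≈ 3.571.
The transfer multiplier is c × k ≈ 2.571, so ΔY = k × (c·ΔTR) = (+$299.52 million) / 0.28 ≈ +$1,070 million.

+$1,070 million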